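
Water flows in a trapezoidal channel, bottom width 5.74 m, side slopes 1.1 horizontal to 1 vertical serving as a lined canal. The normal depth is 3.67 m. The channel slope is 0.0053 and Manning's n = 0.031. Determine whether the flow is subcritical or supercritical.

subcritical

With bottom width b = 5.74 m and side slope z = 1.1: A = (b + zy)y = (5.74 + 1.1×3.67)×3.67 = 35.88 m²; P = b + 2y√(1+z²) = 5.74 + 2×3.67×1.487 = 16.65 m.
Hydraulic radius R = A/P = 35.88/16.65 = 2.155 m.
V = (1/n) R^(2/3) √S = (1/0.031) × 2.155^(2/3) × √0.0053 = 3.918 m/s. Hydraulic depth D_h = A/T = 35.88/13.81 = 2.597 m.
Froude number Fr = V/√(g·D_h) = 3.918/√(9.81×2.597) = 0.776, which is less than 1, so the flow is subcritical.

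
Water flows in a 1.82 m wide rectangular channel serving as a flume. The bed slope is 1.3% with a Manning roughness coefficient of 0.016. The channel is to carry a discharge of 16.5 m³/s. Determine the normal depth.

y_n = 1.78 m

Manning's equation rearranged: A R^(2/3) = nQ / (1·√S) = 0.016 × 16.5 / (√0.013) = 2.315.
Try y = 2.18 m: A R^(2/3) = 2.953 — too large.
Try y = 1.33 m: A R^(2/3) = 1.606 — too small.
Try y = 1.78 m: A R^(2/3) = 2.31 — matches.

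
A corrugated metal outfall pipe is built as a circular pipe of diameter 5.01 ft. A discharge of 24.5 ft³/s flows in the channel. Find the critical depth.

At critical depth, Q² T / (g A³) = 1, i.e. A³/T = Q²/g = 24.5²/32.2 = 18.64.
Try y = 1.53 ft: A³/T = 28.72 — too large.
Try y = 1.05 ft: A³/T = 6.626 — too small.
Try y = 1.37 ft: A³/T = 18.7 — close enough.

y_c = 1.37 ft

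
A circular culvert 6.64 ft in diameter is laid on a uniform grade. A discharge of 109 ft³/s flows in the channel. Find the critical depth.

y_c = 2.73 ft

At critical depth, Q² T / (g A³) = 1, i.e. A³/T = Q²/g = 109²/32.2 = 369.
At y = 2.32 ft: A³/T = 197.6 — short.
At y = 2.73 ft: A³/T = 369.6 — matches.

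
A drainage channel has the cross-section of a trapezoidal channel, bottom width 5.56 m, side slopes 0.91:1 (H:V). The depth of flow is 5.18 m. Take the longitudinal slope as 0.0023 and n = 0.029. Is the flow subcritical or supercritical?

subcritical

With bottom width b = 5.56 m and side slope z = 0.91: A = (b + zy)y = (5.56 + 0.91×5.18)×5.18 = 53.22 m²; P = b + 2y√(1+z²) = 5.56 + 2×5.18×1.352 = 19.57 m.
Hydraulic radius R = A/P = 53.22/19.57 = 2.72 m.
V = (1/n) R^(2/3) √S = (1/0.029) × 2.72^(2/3) × √0.0023 = 3.222 m/s. Hydraulic depth D_h = A/T = 53.22/14.99 = 3.551 m.
Froude number Fr = V/√(g·D_h) = 3.222/√(9.81×3.551) = 0.546, which is less than 1, so the flow is subcritical.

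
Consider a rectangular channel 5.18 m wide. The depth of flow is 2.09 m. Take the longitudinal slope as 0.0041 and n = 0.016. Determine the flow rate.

Flow area A = b·y = 5.18 × 2.09 = 10.83 m². Wetted perimeter P = b + 2y = 5.18 + 2×2.09 = 9.36 m.
Hydraulic radius R = A/P = 10.83/9.36 = 1.157 m.
Manning's equation: Q = (1/n) A R^(2/3) S^(1/2) = (1/0.016) × 10.83 × 1.157^(2/3) × 0.0041^(1/2) = 47.7 m³/s.

Q = 47.7 m³/s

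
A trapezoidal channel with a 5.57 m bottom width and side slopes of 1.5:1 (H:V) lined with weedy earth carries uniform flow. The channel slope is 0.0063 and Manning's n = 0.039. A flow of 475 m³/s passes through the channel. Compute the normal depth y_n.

y_n = 6.59 m

Manning's equation rearranged: A R^(2/3) = nQ / (1·√S) = 0.039 × 475 / (√0.0063) = 233.4.
Trying y = 5.53 m: A R^(2/3) = 159.7 — short.
Trying y = 8.03 m: A R^(2/3) = 362.2 — over.
Trying y = 6.59 m: A R^(2/3) = 233.5 — matches.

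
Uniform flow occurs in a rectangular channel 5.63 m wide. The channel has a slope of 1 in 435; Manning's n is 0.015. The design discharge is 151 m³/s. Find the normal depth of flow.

y_n = 5.54 m

Manning's equation rearranged: A R^(2/3) = nQ / (1·√S) = 0.015 × 151 / (√0.002299) = 47.24.
Try y = 6.17 m: A R^(2/3) = 53.9 — too large.
Try y = 3.96 m: A R^(2/3) = 31.07 — too small.
Try y = 5.54 m: A R^(2/3) = 47.28 — close enough.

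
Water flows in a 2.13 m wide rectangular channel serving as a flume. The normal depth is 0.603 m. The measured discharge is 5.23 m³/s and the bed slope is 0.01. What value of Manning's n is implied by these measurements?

Flow area A = b·y = 2.13 × 0.603 = 1.284 m². Wetted perimeter P = b + 2y = 2.13 + 2×0.603 = 3.336 m.
Hydraulic radius R = A/P = 1.284/3.336 = 0.385 m.
Rearranging Manning's equation: n = (1/Q) A R^(2/3) S^(1/2) = (1/5.23) × 1.284 × 0.385^(2/3) × √0.01 = 0.013.

n = 0.013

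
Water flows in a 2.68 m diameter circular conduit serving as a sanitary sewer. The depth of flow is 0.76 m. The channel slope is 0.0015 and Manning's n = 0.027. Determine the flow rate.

For a circular section of diameter D = 2.68 m at depth y = 0.76 m, the central angle is θ = 2 arccos(1 − 2y/D) = 2.246 rad. Then A = (D²/8)(θ − sin θ) = 1.316 m² and P = Dθ/2 = 3.01 m.
Hydraulic radius R = A/P = 1.316/3.01 = 0.4372 m.
Manning's equation: Q = (1/n) A R^(2/3) S^(1/2) = (1/0.027) × 1.316 × 0.4372^(2/3) × 0.0015^(1/2) = 1.09 m³/s.

Q = 1.09 m³/s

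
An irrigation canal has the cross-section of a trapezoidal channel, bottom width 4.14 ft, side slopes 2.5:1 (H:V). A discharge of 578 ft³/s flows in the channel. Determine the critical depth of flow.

y_c = 4.31 ft

At critical depth, Q² T / (g A³) = 1, i.e. A³/T = Q²/g = 578²/32.2 = 10380.
Try y = 5 ft: A³/T = 19760 — over.
Try y = 3.62 ft: A³/T = 4895 — short.
Try y = 4.31 ft: A³/T = 10340 — ≈ 10380.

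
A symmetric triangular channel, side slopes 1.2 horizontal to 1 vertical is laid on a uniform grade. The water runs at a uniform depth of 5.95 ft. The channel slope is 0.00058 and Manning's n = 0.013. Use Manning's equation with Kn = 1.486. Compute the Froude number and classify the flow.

For a triangular section with side slope z = 1.2: A = zy² = 1.2×5.95² = 42.48 ft²; P = 2y√(1+z²) = 2×5.95×1.562 = 18.59 ft.
Hydraulic radius R = A/P = 42.48/18.59 = 2.285 ft.
V = (1.486/n) R^(2/3) √S = (1.486/0.013) × 2.285^(2/3) × √0.00058 = 4.776 ft/s. Hydraulic depth D_h = A/T = 42.48/14.28 = 2.975 ft.
Froude number Fr = V/√(g·D_h) = 4.776/√(32.2×2.975) = 0.488, which is less than 1, so the flow is subcritical.

subcritical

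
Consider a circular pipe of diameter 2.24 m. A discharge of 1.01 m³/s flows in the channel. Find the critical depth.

y_c = 0.454 m

At critical depth, Q² T / (g A³) = 1, i.e. A³/T = Q²/g = 1.01²/9.81 = 0.104.
Trying y = 0.5 m: A³/T = 0.1515 — over.
Trying y = 0.391 m: A³/T = 0.0578 — short.
Trying y = 0.454 m: A³/T = 0.1038 — matches.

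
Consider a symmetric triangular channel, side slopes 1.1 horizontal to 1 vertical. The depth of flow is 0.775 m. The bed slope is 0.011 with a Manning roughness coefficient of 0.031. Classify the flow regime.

For a triangular section with side slope z = 1.1: A = zy² = 1.1×0.775² = 0.6607 m²; P = 2y√(1+z²) = 2×0.775×1.487 = 2.304 m.
Hydraulic radius R = A/P = 0.6607/2.304 = 0.2867 m.
V = (1/n) R^(2/3) √S = (1/0.031) × 0.2867^(2/3) × √0.011 = 1.471 m/s. Hydraulic depth D_h = A/T = 0.6607/1.705 = 0.3875 m.
Froude number Fr = V/√(g·D_h) = 1.471/√(9.81×0.3875) = 0.755, which is less than 1, so the flow is subcritical.

subcritical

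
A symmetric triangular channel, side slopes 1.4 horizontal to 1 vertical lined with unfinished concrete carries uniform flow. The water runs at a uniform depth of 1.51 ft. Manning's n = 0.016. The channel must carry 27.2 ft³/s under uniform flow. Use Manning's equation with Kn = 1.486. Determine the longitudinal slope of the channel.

For a triangular section with side slope z = 1.4: A = zy² = 1.4×1.51² = 3.192 ft²; P = 2y√(1+z²) = 2×1.51×1.72 = 5.196 ft.
Hydraulic radius R = A/P = 3.192/5.196 = 0.6144 ft.
From Manning's equation, S = [nQ / (1.486 A R^(2/3))]² = [0.016 × 27.2 / (1.486 × 3.192 × 0.6144^(2/3))]² = 0.0161.

S = 0.0161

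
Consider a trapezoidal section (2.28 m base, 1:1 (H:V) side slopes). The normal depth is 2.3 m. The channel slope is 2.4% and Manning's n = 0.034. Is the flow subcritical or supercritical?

With bottom width b = 2.28 m and side slope z = 1: A = (b + zy)y = (2.28 + 1×2.3)×2.3 = 10.53 m²; P = b + 2y√(1+z²) = 2.28 + 2×2.3×1.414 = 8.785 m.
Hydraulic radius R = A/P = 10.53/8.785 = 1.199 m.
V = (1/n) R^(2/3) √S = (1/0.034) × 1.199^(2/3) × √0.024 = 5.143 m/s. Hydraulic depth D_h = A/T = 10.53/6.88 = 1.531 m.
Froude number Fr = V/√(g·D_h) = 5.143/√(9.81×1.531) = 1.33, which is greater than 1, so the flow is supercritical.

supercritical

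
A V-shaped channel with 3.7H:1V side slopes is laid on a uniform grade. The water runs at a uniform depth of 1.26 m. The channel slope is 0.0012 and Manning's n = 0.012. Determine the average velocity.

For a triangular section with side slope z = 3.7: A = zy² = 3.7×1.26² = 5.874 m²; P = 2y√(1+z²) = 2×1.26×3.833 = 9.659 m.
Hydraulic radius R = A/P = 5.874/9.659 = 0.6082 m.
From Manning's equation, V = (1/n) R^(2/3) S^(1/2) = (1/0.012) × 0.6082^(2/3) × 0.0012^(1/2) = 2.07 m/s.

V = 2.07 m/s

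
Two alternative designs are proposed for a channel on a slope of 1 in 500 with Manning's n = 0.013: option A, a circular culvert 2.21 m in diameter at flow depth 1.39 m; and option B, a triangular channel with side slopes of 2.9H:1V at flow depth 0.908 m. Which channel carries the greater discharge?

Channel A: For a circular section of diameter D = 2.21 m at depth y = 1.39 m, the central angle is θ = 2 arccos(1 − 2y/D) = 3.663 rad. Then A = (D²/8)(θ − sin θ) = 2.541 m² and P = Dθ/2 = 4.048 m. Hydraulic radius R = A/P = 2.541/4.048 = 0.6277 m. Q_A = (1/0.013)·2.541·0.6277^(2/3)·√0.002 = 6.408 m³/s.
Channel B: For a triangular section with side slope z = 2.9: A = zy² = 2.9×0.908² = 2.391 m²; P = 2y√(1+z²) = 2×0.908×3.068 = 5.571 m. Hydraulic radius R = A/P = 2.391/5.571 = 0.4292 m. Q_B = (1/0.013)·2.391·0.4292^(2/3)·√0.002 = 4.68 m³/s.
Q_A = 6.408 m³/s vs Q_B = 4.68 m³/s, so channel A carries more.

channel A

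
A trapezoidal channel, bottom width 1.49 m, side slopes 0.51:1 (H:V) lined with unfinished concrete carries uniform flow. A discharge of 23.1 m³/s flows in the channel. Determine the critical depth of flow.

At critical depth, Q² T / (g A³) = 1, i.e. A³/T = Q²/g = 23.1²/9.81 = 54.39.
Trying y = 1.62 m: A³/T = 16.81 — short.
Trying y = 2.59 m: A³/T = 93.39 — over.
Trying y = 2.24 m: A³/T = 54.31 — close enough.

y_c = 2.24 m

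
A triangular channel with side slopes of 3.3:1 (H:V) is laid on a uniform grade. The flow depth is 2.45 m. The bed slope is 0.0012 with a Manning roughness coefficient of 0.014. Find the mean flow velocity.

V = 2.75 m/s

For a triangular section with side slope z = 3.3: A = zy² = 3.3×2.45² = 19.81 m²; P = 2y√(1+z²) = 2×2.45×3.448 = 16.9 m.
Hydraulic radius R = A/P = 19.81/16.9 = 1.172 m.
From Manning's equation, V = (1/n) R^(2/3) S^(1/2) = (1/0.014) × 1.172^(2/3) × 0.0012^(1/2) = 2.75 m/s.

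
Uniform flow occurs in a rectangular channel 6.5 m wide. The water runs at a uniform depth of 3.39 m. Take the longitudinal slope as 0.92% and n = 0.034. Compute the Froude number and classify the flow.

Flow area A = b·y = 6.5 × 3.39 = 22.04 m². Wetted perimeter P = b + 2y = 6.5 + 2×3.39 = 13.28 m.
Hydraulic radius R = A/P = 22.04/13.28 = 1.659 m.
V = (1/n) R^(2/3) √S = (1/0.034) × 1.659^(2/3) × √0.0092 = 3.954 m/s. Hydraulic depth D_h = A/T = 22.04/6.5 = 3.39 m.
Froude number Fr = V/√(g·D_h) = 3.954/√(9.81×3.39) = 0.686, which is less than 1, so the flow is subcritical.

subcritical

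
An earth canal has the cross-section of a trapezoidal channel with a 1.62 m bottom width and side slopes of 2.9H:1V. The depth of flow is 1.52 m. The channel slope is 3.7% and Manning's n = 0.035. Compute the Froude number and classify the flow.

With bottom width b = 1.62 m and side slope z = 2.9: A = (b + zy)y = (1.62 + 2.9×1.52)×1.52 = 9.163 m²; P = b + 2y√(1+z²) = 1.62 + 2×1.52×3.068 = 10.95 m.
Hydraulic radius R = A/P = 9.163/10.95 = 0.8371 m.
V = (1/n) R^(2/3) √S = (1/0.035) × 0.8371^(2/3) × √0.037 = 4.882 m/s. Hydraulic depth D_h = A/T = 9.163/10.44 = 0.878 m.
Froude number Fr = V/√(g·D_h) = 4.882/√(9.81×0.878) = 1.66, which is greater than 1, so the flow is supercritical.

supercritical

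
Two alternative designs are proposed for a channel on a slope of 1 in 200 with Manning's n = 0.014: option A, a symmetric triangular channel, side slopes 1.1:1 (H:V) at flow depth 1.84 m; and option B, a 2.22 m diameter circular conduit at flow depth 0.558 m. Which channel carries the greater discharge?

channel A

Channel A: For a triangular section with side slope z = 1.1: A = zy² = 1.1×1.84² = 3.724 m²; P = 2y√(1+z²) = 2×1.84×1.487 = 5.471 m. Hydraulic radius R = A/P = 3.724/5.471 = 0.6807 m. Q_A = (1/0.014)·3.724·0.6807^(2/3)·√0.005 = 14.56 m³/s.
Channel B: For a circular section of diameter D = 2.22 m at depth y = 0.558 m, the central angle is θ = 2 arccos(1 − 2y/D) = 2.101 rad. Then A = (D²/8)(θ − sin θ) = 0.7625 m² and P = Dθ/2 = 2.332 m. Hydraulic radius R = A/P = 0.7625/2.332 = 0.327 m. Q_B = (1/0.014)·0.7625·0.327^(2/3)·√0.005 = 1.828 m³/s.
Q_A = 14.56 m³/s vs Q_B = 1.828 m³/s, so channel A carries more.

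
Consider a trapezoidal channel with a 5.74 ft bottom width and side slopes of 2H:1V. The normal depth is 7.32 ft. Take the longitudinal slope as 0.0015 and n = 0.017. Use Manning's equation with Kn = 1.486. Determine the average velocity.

V = 8.36 ft/s

With bottom width b = 5.74 ft and side slope z = 2: A = (b + zy)y = (5.74 + 2×7.32)×7.32 = 149.2 ft²; P = b + 2y√(1+z²) = 5.74 + 2×7.32×2.236 = 38.48 ft.
Hydraulic radius R = A/P = 149.2/38.48 = 3.877 ft.
From Manning's equation, V = (1.486/n) R^(2/3) S^(1/2) = (1.486/0.017) × 3.877^(2/3) × 0.0015^(1/2) = 8.36 ft/s.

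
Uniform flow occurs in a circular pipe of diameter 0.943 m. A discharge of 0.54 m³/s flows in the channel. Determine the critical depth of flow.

At critical depth, Q² T / (g A³) = 1, i.e. A³/T = Q²/g = 0.54²/9.81 = 0.02972.
At y = 0.465 m: A³/T = 0.04283 — high.
At y = 0.35 m: A³/T = 0.01441 — low.
At y = 0.423 m: A³/T = 0.02982 — close enough.

y_c = 0.423 m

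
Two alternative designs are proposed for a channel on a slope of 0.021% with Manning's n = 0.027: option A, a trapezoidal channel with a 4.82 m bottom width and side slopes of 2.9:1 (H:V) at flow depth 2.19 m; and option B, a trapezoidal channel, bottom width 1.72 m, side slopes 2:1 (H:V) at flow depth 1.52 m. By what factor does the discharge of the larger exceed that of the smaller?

Channel A: With bottom width b = 4.82 m and side slope z = 2.9: A = (b + zy)y = (4.82 + 2.9×2.19)×2.19 = 24.46 m²; P = b + 2y√(1+z²) = 4.82 + 2×2.19×3.068 = 18.26 m. Hydraulic radius R = A/P = 24.46/18.26 = 1.34 m. Q_A = (1/0.027)·24.46·1.34^(2/3)·√0.00021 = 15.96 m³/s.
Channel B: With bottom width b = 1.72 m and side slope z = 2: A = (b + zy)y = (1.72 + 2×1.52)×1.52 = 7.235 m²; P = b + 2y√(1+z²) = 1.72 + 2×1.52×2.236 = 8.518 m. Hydraulic radius R = A/P = 7.235/8.518 = 0.8494 m. Q_B = (1/0.027)·7.235·0.8494^(2/3)·√0.00021 = 3.483 m³/s.
The larger discharge is 15.96 m³/s and the smaller is 3.483 m³/s; the ratio is 4.58.

4.58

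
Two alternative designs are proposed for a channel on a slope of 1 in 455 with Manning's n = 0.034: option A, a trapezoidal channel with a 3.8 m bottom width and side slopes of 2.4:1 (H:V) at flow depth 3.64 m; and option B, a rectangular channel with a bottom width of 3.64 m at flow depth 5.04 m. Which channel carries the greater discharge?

channel A

Channel A: With bottom width b = 3.8 m and side slope z = 2.4: A = (b + zy)y = (3.8 + 2.4×3.64)×3.64 = 45.63 m²; P = b + 2y√(1+z²) = 3.8 + 2×3.64×2.6 = 22.73 m. Hydraulic radius R = A/P = 45.63/22.73 = 2.008 m. Q_A = (1/0.034)·45.63·2.008^(2/3)·√0.002198 = 100.1 m³/s.
Channel B: Flow area A = b·y = 3.64 × 5.04 = 18.35 m². Wetted perimeter P = b + 2y = 3.64 + 2×5.04 = 13.72 m. Hydraulic radius R = A/P = 18.35/13.72 = 1.337 m. Q_B = (1/0.034)·18.35·1.337^(2/3)·√0.002198 = 30.7 m³/s.
Q_A = 100.1 m³/s vs Q_B = 30.7 m³/s, so channel A carries more.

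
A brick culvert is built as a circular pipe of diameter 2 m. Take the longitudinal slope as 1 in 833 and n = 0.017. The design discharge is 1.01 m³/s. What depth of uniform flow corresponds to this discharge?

y_n = 0.682 m

Manning's equation rearranged: A R^(2/3) = nQ / (1·√S) = 0.017 × 1.01 / (√0.0012) = 0.4956.
Trying y = 0.607 m: A R^(2/3) = 0.3964 — low.
Trying y = 0.808 m: A R^(2/3) = 0.6792 — high.
Trying y = 0.682 m: A R^(2/3) = 0.4954 — matches.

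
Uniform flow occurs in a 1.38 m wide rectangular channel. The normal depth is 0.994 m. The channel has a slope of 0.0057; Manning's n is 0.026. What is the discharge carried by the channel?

Q = 2.19 m³/s

Flow area A = b·y = 1.38 × 0.994 = 1.372 m². Wetted perimeter P = b + 2y = 1.38 + 2×0.994 = 3.368 m.
Hydraulic radius R = A/P = 1.372/3.368 = 0.4073 m.
Manning's equation: Q = (1/n) A R^(2/3) S^(1/2) = (1/0.026) × 1.372 × 0.4073^(2/3) × 0.0057^(1/2) = 2.19 m³/s.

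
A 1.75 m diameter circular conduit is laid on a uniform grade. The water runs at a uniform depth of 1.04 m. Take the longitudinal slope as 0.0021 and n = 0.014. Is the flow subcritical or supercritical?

For a circular section of diameter D = 1.75 m at depth y = 1.04 m, the central angle is θ = 2 arccos(1 − 2y/D) = 3.521 rad. Then A = (D²/8)(θ − sin θ) = 1.49 m² and P = Dθ/2 = 3.081 m.
Hydraulic radius R = A/P = 1.49/3.081 = 0.4835 m.
V = (1/n) R^(2/3) √S = (1/0.014) × 0.4835^(2/3) × √0.0021 = 2.016 m/s. Hydraulic depth D_h = A/T = 1.49/1.719 = 0.8668 m.
Froude number Fr = V/√(g·D_h) = 2.016/√(9.81×0.8668) = 0.692, which is less than 1, so the flow is subcritical.

subcritical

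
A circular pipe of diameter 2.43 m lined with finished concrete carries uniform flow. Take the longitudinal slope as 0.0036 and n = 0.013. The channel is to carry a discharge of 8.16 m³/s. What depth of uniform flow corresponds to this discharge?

Manning's equation rearranged: A R^(2/3) = nQ / (1·√S) = 0.013 × 8.16 / (√0.0036) = 1.768.
At y = 1.52 m: A R^(2/3) = 2.38 — over.
At y = 0.97 m: A R^(2/3) = 1.117 — short.
At y = 1.26 m: A R^(2/3) = 1.768 — matches.

y_n = 1.26 m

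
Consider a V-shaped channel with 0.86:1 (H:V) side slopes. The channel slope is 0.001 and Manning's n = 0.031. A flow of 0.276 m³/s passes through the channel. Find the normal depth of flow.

y_n = 0.858 m

Manning's equation rearranged: A R^(2/3) = nQ / (1·√S) = 0.031 × 0.276 / (√0.001) = 0.2706.
At y = 0.768 m: A R^(2/3) = 0.2015 — too small.
At y = 0.858 m: A R^(2/3) = 0.2708 — matches.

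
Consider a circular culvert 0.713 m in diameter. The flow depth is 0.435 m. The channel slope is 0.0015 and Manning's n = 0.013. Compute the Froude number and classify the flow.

For a circular section of diameter D = 0.713 m at depth y = 0.435 m, the central angle is θ = 2 arccos(1 − 2y/D) = 3.586 rad. Then A = (D²/8)(θ − sin θ) = 0.2552 m² and P = Dθ/2 = 1.278 m.
Hydraulic radius R = A/P = 0.2552/1.278 = 0.1996 m.
V = (1/n) R^(2/3) √S = (1/0.013) × 0.1996^(2/3) × √0.0015 = 1.018 m/s. Hydraulic depth D_h = A/T = 0.2552/0.6955 = 0.3669 m.
Froude number Fr = V/√(g·D_h) = 1.018/√(9.81×0.3669) = 0.536, which is less than 1, so the flow is subcritical.

subcritical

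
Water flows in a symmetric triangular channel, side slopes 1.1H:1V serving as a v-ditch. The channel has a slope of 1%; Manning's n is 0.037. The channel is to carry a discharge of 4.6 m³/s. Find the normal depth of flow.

y_n = 1.51 m

Manning's equation rearranged: A R^(2/3) = nQ / (1·√S) = 0.037 × 4.6 / (√0.01) = 1.702.
Trying y = 1.13 m: A R^(2/3) = 0.7853 — short.
Trying y = 1.69 m: A R^(2/3) = 2.297 — over.
Trying y = 1.51 m: A R^(2/3) = 1.701 — close enough.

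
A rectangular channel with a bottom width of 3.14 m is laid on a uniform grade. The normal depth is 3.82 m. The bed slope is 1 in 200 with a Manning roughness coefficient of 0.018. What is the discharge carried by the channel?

Q = 50.6 m³/s

Flow area A = b·y = 3.14 × 3.82 = 11.99 m². Wetted perimeter P = b + 2y = 3.14 + 2×3.82 = 10.78 m.
Hydraulic radius R = A/P = 11.99/10.78 = 1.113 m.
Manning's equation: Q = (1/n) A R^(2/3) S^(1/2) = (1/0.018) × 11.99 × 1.113^(2/3) × 0.005^(1/2) = 50.6 m³/s.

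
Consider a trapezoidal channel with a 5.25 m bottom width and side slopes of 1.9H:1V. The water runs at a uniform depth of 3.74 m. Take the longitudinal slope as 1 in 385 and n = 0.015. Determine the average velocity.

With bottom width b = 5.25 m and side slope z = 1.9: A = (b + zy)y = (5.25 + 1.9×3.74)×3.74 = 46.21 m²; P = b + 2y√(1+z²) = 5.25 + 2×3.74×2.147 = 21.31 m.
Hydraulic radius R = A/P = 46.21/21.31 = 2.169 m.
From Manning's equation, V = (1/n) R^(2/3) S^(1/2) = (1/0.015) × 2.169^(2/3) × 0.002597^(1/2) = 5.69 m/s.

V = 5.69 m/s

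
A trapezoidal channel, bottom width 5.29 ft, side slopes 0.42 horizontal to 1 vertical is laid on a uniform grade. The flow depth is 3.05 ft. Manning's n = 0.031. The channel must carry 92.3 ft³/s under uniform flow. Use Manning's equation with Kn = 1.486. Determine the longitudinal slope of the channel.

With bottom width b = 5.29 ft and side slope z = 0.42: A = (b + zy)y = (5.29 + 0.42×3.05)×3.05 = 20.04 ft²; P = b + 2y√(1+z²) = 5.29 + 2×3.05×1.085 = 11.91 ft.
Hydraulic radius R = A/P = 20.04/11.91 = 1.683 ft.
From Manning's equation, S = [nQ / (1.486 A R^(2/3))]² = [0.031 × 92.3 / (1.486 × 20.04 × 1.683^(2/3))]² = 0.00461.

S = 0.00461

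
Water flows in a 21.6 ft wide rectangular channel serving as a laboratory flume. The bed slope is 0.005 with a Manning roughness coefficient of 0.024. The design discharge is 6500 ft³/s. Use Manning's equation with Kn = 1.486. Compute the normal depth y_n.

y_n = 19 ft

Manning's equation rearranged: A R^(2/3) = nQ / (1.486·√S) = 0.024 × 6500 / (1.486 × √0.005) = 1485.
At y = 22.7 ft: A R^(2/3) = 1848 — high.
At y = 19 ft: A R^(2/3) = 1485 — ≈ 1485.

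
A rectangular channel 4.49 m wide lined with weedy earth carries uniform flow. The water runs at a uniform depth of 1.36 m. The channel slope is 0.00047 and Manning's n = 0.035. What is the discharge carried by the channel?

Q = 3.39 m³/s

Flow area A = b·y = 4.49 × 1.36 = 6.106 m². Wetted perimeter P = b + 2y = 4.49 + 2×1.36 = 7.21 m.
Hydraulic radius R = A/P = 6.106/7.21 = 0.8469 m.
Manning's equation: Q = (1/n) A R^(2/3) S^(1/2) = (1/0.035) × 6.106 × 0.8469^(2/3) × 0.00047^(1/2) = 3.39 m³/s.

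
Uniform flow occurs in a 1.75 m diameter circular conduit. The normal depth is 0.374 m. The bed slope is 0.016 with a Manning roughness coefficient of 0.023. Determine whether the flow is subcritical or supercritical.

supercritical

For a circular section of diameter D = 1.75 m at depth y = 0.374 m, the central angle is θ = 2 arccos(1 − 2y/D) = 1.922 rad. Then A = (D²/8)(θ − sin θ) = 0.3765 m² and P = Dθ/2 = 1.682 m.
Hydraulic radius R = A/P = 0.3765/1.682 = 0.2238 m.
V = (1/n) R^(2/3) √S = (1/0.023) × 0.2238^(2/3) × √0.016 = 2.027 m/s. Hydraulic depth D_h = A/T = 0.3765/1.435 = 0.2624 m.
Froude number Fr = V/√(g·D_h) = 2.027/√(9.81×0.2624) = 1.26, which is greater than 1, so the flow is supercritical.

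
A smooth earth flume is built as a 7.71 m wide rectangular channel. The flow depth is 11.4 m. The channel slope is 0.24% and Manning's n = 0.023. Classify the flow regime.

subcritical

Flow area A = b·y = 7.71 × 11.4 = 87.89 m². Wetted perimeter P = b + 2y = 7.71 + 2×11.4 = 30.51 m.
Hydraulic radius R = A/P = 87.89/30.51 = 2.881 m.
V = (1/n) R^(2/3) √S = (1/0.023) × 2.881^(2/3) × √0.0024 = 4.312 m/s. Hydraulic depth D_h = A/T = 87.89/7.71 = 11.4 m.
Froude number Fr = V/√(g·D_h) = 4.312/√(9.81×11.4) = 0.408, which is less than 1, so the flow is subcritical.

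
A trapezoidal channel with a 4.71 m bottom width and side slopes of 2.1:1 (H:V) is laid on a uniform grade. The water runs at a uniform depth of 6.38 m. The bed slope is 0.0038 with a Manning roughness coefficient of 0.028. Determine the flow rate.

With bottom width b = 4.71 m and side slope z = 2.1: A = (b + zy)y = (4.71 + 2.1×6.38)×6.38 = 115.5 m²; P = b + 2y√(1+z²) = 4.71 + 2×6.38×2.326 = 34.39 m.
Hydraulic radius R = A/P = 115.5/34.39 = 3.359 m.
Manning's equation: Q = (1/n) A R^(2/3) S^(1/2) = (1/0.028) × 115.5 × 3.359^(2/3) × 0.0038^(1/2) = 571 m³/s.

Q = 571 m³/s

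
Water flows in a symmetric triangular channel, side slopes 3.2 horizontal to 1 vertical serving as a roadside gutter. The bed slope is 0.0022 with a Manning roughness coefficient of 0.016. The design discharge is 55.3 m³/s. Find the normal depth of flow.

Manning's equation rearranged: A R^(2/3) = nQ / (1·√S) = 0.016 × 55.3 / (√0.0022) = 18.86.
At y = 2.81 m: A R^(2/3) = 30.73 — too large.
At y = 1.65 m: A R^(2/3) = 7.429 — too small.
At y = 2.34 m: A R^(2/3) = 18.86 — close enough.

y_n = 2.34 m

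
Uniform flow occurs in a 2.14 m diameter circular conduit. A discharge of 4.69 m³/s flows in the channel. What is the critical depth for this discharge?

y_c = 1.02 m

At critical depth, Q² T / (g A³) = 1, i.e. A³/T = Q²/g = 4.69²/9.81 = 2.242.
Trying y = 0.905 m: A³/T = 1.432 — too small.
Trying y = 1.02 m: A³/T = 2.264 — ≈ 2.242.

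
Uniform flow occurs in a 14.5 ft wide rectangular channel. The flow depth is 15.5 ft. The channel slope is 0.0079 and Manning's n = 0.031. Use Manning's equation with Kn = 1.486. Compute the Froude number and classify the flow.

subcritical

Flow area A = b·y = 14.5 × 15.5 = 224.8 ft². Wetted perimeter P = b + 2y = 14.5 + 2×15.5 = 45.5 ft.
Hydraulic radius R = A/P = 224.8/45.5 = 4.94 ft.
V = (1.486/n) R^(2/3) √S = (1.486/0.031) × 4.94^(2/3) × √0.0079 = 12.36 ft/s. Hydraulic depth D_h = A/T = 224.8/14.5 = 15.5 ft.
Froude number Fr = V/√(g·D_h) = 12.36/√(32.2×15.5) = 0.553, which is less than 1, so the flow is subcritical.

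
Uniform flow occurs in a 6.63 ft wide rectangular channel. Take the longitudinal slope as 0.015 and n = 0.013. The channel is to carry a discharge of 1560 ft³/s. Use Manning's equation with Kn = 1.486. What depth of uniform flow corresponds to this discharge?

Manning's equation rearranged: A R^(2/3) = nQ / (1.486·√S) = 0.013 × 1560 / (1.486 × √0.015) = 111.4.
Try y = 10.1 ft: A R^(2/3) = 123.2 — over.
Try y = 6.94 ft: A R^(2/3) = 78.85 — short.
Try y = 9.27 ft: A R^(2/3) = 111.4 — matches.

y_n = 9.27 ft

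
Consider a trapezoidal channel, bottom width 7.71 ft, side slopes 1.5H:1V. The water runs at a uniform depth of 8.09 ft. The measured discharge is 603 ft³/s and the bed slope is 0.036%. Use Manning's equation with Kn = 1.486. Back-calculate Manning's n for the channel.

n = 0.02

With bottom width b = 7.71 ft and side slope z = 1.5: A = (b + zy)y = (7.71 + 1.5×8.09)×8.09 = 160.5 ft²; P = b + 2y√(1+z²) = 7.71 + 2×8.09×1.803 = 36.88 ft.
Hydraulic radius R = A/P = 160.5/36.88 = 4.353 ft.
Rearranging Manning's equation: n = (1.486/Q) A R^(2/3) S^(1/2) = (1.486/603) × 160.5 × 4.353^(2/3) × √0.00036 = 0.02.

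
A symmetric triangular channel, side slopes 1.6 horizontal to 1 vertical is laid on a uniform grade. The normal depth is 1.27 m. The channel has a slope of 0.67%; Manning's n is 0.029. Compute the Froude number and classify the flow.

For a triangular section with side slope z = 1.6: A = zy² = 1.6×1.27² = 2.581 m²; P = 2y√(1+z²) = 2×1.27×1.887 = 4.792 m.
Hydraulic radius R = A/P = 2.581/4.792 = 0.5385 m.
V = (1/n) R^(2/3) √S = (1/0.029) × 0.5385^(2/3) × √0.0067 = 1.868 m/s. Hydraulic depth D_h = A/T = 2.581/4.064 = 0.635 m.
Froude number Fr = V/√(g·D_h) = 1.868/√(9.81×0.635) = 0.749, which is less than 1, so the flow is subcritical.

subcritical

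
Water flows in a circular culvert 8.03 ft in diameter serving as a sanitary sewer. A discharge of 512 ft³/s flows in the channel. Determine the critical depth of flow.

At critical depth, Q² T / (g A³) = 1, i.e. A³/T = Q²/g = 512²/32.2 = 8141.
Trying y = 6.51 ft: A³/T = 13520 — over.
Trying y = 4.48 ft: A³/T = 3073 — short.
Trying y = 5.76 ft: A³/T = 8126 — close enough.

y_c = 5.76 ft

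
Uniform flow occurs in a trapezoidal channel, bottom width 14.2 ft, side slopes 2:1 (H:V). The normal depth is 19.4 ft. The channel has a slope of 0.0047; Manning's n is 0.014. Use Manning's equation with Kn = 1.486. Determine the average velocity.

With bottom width b = 14.2 ft and side slope z = 2: A = (b + zy)y = (14.2 + 2×19.4)×19.4 = 1028 ft²; P = b + 2y√(1+z²) = 14.2 + 2×19.4×2.236 = 101 ft.
Hydraulic radius R = A/P = 1028/101 = 10.18 ft.
From Manning's equation, V = (1.486/n) R^(2/3) S^(1/2) = (1.486/0.014) × 10.18^(2/3) × 0.0047^(1/2) = 34.2 ft/s.

V = 34.2 ft/s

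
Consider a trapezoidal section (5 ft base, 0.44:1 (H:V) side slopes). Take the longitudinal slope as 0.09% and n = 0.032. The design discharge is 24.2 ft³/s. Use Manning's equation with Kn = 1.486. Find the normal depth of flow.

Manning's equation rearranged: A R^(2/3) = nQ / (1.486·√S) = 0.032 × 24.2 / (1.486 × √0.0009) = 17.37.
At y = 2.05 ft: A R^(2/3) = 14.24 — low.
At y = 2.79 ft: A R^(2/3) = 23.43 — high.
At y = 2.32 ft: A R^(2/3) = 17.37 — close enough.

y_n = 2.32 ft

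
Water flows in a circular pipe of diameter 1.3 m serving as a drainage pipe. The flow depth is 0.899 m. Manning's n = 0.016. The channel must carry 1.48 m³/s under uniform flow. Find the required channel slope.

For a circular section of diameter D = 1.3 m at depth y = 0.899 m, the central angle is θ = 2 arccos(1 − 2y/D) = 3.928 rad. Then A = (D²/8)(θ − sin θ) = 0.9793 m² and P = Dθ/2 = 2.553 m.
Hydraulic radius R = A/P = 0.9793/2.553 = 0.3836 m.
From Manning's equation, S = [nQ / (1 A R^(2/3))]² = [0.016 × 1.48 / (1 × 0.9793 × 0.3836^(2/3))]² = 0.0021.

S = 0.0021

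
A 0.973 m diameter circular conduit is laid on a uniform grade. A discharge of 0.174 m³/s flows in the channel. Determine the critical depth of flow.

At critical depth, Q² T / (g A³) = 1, i.e. A³/T = Q²/g = 0.174²/9.81 = 0.003086.
Trying y = 0.192 m: A³/T = 0.001446 — low.
Trying y = 0.275 m: A³/T = 0.005875 — high.
Trying y = 0.233 m: A³/T = 0.003082 — matches.

y_c = 0.233 m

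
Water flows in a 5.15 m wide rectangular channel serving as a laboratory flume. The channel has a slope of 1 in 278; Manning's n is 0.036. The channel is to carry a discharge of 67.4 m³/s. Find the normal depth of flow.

y_n = 5.42 m

Manning's equation rearranged: A R^(2/3) = nQ / (1·√S) = 0.036 × 67.4 / (√0.003597) = 40.46.
Try y = 4.52 m: A R^(2/3) = 32.38 — short.
Try y = 6.71 m: A R^(2/3) = 52.28 — over.
Try y = 5.42 m: A R^(2/3) = 40.47 — close enough.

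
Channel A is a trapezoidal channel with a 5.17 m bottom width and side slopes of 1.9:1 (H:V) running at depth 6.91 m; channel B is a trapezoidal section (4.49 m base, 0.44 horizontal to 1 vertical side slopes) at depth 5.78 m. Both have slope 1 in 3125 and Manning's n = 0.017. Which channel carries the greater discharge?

channel A

Channel A: With bottom width b = 5.17 m and side slope z = 1.9: A = (b + zy)y = (5.17 + 1.9×6.91)×6.91 = 126.4 m²; P = b + 2y√(1+z²) = 5.17 + 2×6.91×2.147 = 34.84 m. Hydraulic radius R = A/P = 126.4/34.84 = 3.629 m. Q_A = (1/0.017)·126.4·3.629^(2/3)·√0.00032 = 314.2 m³/s.
Channel B: With bottom width b = 4.49 m and side slope z = 0.44: A = (b + zy)y = (4.49 + 0.44×5.78)×5.78 = 40.65 m²; P = b + 2y√(1+z²) = 4.49 + 2×5.78×1.093 = 17.12 m. Hydraulic radius R = A/P = 40.65/17.12 = 2.375 m. Q_B = (1/0.017)·40.65·2.375^(2/3)·√0.00032 = 76.14 m³/s.
Q_A = 314.2 m³/s vs Q_B = 76.14 m³/s, so channel A carries more.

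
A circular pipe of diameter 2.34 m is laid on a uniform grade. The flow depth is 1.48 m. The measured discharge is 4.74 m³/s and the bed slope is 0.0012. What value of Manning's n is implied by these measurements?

For a circular section of diameter D = 2.34 m at depth y = 1.48 m, the central angle is θ = 2 arccos(1 − 2y/D) = 3.678 rad. Then A = (D²/8)(θ − sin θ) = 2.867 m² and P = Dθ/2 = 4.303 m.
Hydraulic radius R = A/P = 2.867/4.303 = 0.6663 m.
Rearranging Manning's equation: n = (1/Q) A R^(2/3) S^(1/2) = (1/4.74) × 2.867 × 0.6663^(2/3) × √0.0012 = 0.016.

n = 0.016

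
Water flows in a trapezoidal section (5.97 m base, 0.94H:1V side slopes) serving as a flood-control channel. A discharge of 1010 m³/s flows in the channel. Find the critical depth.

y_c = 9.19 m

At critical depth, Q² T / (g A³) = 1, i.e. A³/T = Q²/g = 1010²/9.81 = 104000.
Trying y = 11.3 m: A³/T = 242200 — over.
Trying y = 6.9 m: A³/T = 33520 — short.
Trying y = 9.19 m: A³/T = 104100 — matches.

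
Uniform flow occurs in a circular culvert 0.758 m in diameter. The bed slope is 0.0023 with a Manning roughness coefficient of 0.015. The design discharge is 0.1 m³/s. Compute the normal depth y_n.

y_n = 0.236 m

Manning's equation rearranged: A R^(2/3) = nQ / (1·√S) = 0.015 × 0.1 / (√0.0023) = 0.03128.
Trying y = 0.203 m: A R^(2/3) = 0.02336 — short.
Trying y = 0.302 m: A R^(2/3) = 0.04981 — over.
Trying y = 0.236 m: A R^(2/3) = 0.03132 — ≈ 0.03128.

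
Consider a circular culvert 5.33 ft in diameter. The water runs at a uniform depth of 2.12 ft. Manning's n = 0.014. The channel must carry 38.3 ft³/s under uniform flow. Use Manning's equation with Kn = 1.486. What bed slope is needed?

For a circular section of diameter D = 5.33 ft at depth y = 2.12 ft, the central angle is θ = 2 arccos(1 − 2y/D) = 2.73 rad. Then A = (D²/8)(θ − sin θ) = 8.272 ft² and P = Dθ/2 = 7.275 ft.
Hydraulic radius R = A/P = 8.272/7.275 = 1.137 ft.
From Manning's equation, S = [nQ / (1.486 A R^(2/3))]² = [0.014 × 38.3 / (1.486 × 8.272 × 1.137^(2/3))]² = 0.0016.

S = 0.0016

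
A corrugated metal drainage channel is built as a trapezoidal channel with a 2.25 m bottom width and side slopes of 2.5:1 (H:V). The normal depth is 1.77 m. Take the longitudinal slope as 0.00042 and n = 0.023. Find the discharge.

Q = 10.5 m³/s

With bottom width b = 2.25 m and side slope z = 2.5: A = (b + zy)y = (2.25 + 2.5×1.77)×1.77 = 11.81 m²; P = b + 2y√(1+z²) = 2.25 + 2×1.77×2.693 = 11.78 m.
Hydraulic radius R = A/P = 11.81/11.78 = 1.003 m.
Manning's equation: Q = (1/n) A R^(2/3) S^(1/2) = (1/0.023) × 11.81 × 1.003^(2/3) × 0.00042^(1/2) = 10.5 m³/s.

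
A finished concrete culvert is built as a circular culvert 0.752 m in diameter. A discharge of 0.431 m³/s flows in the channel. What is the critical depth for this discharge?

At critical depth, Q² T / (g A³) = 1, i.e. A³/T = Q²/g = 0.431²/9.81 = 0.01894.
At y = 0.317 m: A³/T = 0.007579 — short.
At y = 0.473 m: A³/T = 0.03505 — over.
At y = 0.403 m: A³/T = 0.01898 — matches.

y_c = 0.403 m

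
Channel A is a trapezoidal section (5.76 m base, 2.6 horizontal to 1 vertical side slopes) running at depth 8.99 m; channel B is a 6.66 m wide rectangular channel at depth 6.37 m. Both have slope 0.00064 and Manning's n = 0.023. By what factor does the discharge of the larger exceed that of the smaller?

Channel A: With bottom width b = 5.76 m and side slope z = 2.6: A = (b + zy)y = (5.76 + 2.6×8.99)×8.99 = 261.9 m²; P = b + 2y√(1+z²) = 5.76 + 2×8.99×2.786 = 55.85 m. Hydraulic radius R = A/P = 261.9/55.85 = 4.69 m. Q_A = (1/0.023)·261.9·4.69^(2/3)·√0.00064 = 807.2 m³/s.
Channel B: Flow area A = b·y = 6.66 × 6.37 = 42.42 m². Wetted perimeter P = b + 2y = 6.66 + 2×6.37 = 19.4 m. Hydraulic radius R = A/P = 42.42/19.4 = 2.187 m. Q_B = (1/0.023)·42.42·2.187^(2/3)·√0.00064 = 78.62 m³/s.
The larger discharge is 807.2 m³/s and the smaller is 78.62 m³/s; the ratio is 10.3.

10.3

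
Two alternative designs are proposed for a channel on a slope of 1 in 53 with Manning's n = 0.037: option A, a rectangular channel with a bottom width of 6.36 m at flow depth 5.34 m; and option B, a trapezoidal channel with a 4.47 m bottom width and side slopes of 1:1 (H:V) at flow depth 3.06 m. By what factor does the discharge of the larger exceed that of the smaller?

Channel A: Flow area A = b·y = 6.36 × 5.34 = 33.96 m². Wetted perimeter P = b + 2y = 6.36 + 2×5.34 = 17.04 m. Hydraulic radius R = A/P = 33.96/17.04 = 1.993 m. Q_A = (1/0.037)·33.96·1.993^(2/3)·√0.01887 = 199.7 m³/s.
Channel B: With bottom width b = 4.47 m and side slope z = 1: A = (b + zy)y = (4.47 + 1×3.06)×3.06 = 23.04 m²; P = b + 2y√(1+z²) = 4.47 + 2×3.06×1.414 = 13.12 m. Hydraulic radius R = A/P = 23.04/13.12 = 1.756 m. Q_B = (1/0.037)·23.04·1.756^(2/3)·√0.01887 = 124.5 m³/s.
The larger discharge is 199.7 m³/s and the smaller is 124.5 m³/s; the ratio is 1.6.

1.6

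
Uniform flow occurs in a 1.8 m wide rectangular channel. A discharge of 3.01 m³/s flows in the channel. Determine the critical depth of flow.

For a rectangular channel, critical depth y_c = (q²/g)^(1/3) where q = Q/b = 3.01/1.8 = 1.672 m²/s.
So y_c = (1.672²/9.81)^(1/3) = 0.658 m.

y_c = 0.658 m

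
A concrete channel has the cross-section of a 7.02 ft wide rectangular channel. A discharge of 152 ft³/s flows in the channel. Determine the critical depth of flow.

y_c = 2.44 ft

For a rectangular channel, critical depth y_c = (q²/g)^(1/3) where q = Q/b = 152/7.02 = 21.65 ft²/s.
So y_c = (21.65²/32.2)^(1/3) = 2.44 ft.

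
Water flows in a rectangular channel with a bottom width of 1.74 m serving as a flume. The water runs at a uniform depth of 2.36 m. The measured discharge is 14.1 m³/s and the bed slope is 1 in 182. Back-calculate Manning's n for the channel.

n = 0.016

Flow area A = b·y = 1.74 × 2.36 = 4.106 m². Wetted perimeter P = b + 2y = 1.74 + 2×2.36 = 6.46 m.
Hydraulic radius R = A/P = 4.106/6.46 = 0.6357 m.
Rearranging Manning's equation: n = (1/Q) A R^(2/3) S^(1/2) = (1/14.1) × 4.106 × 0.6357^(2/3) × √0.005495 = 0.016.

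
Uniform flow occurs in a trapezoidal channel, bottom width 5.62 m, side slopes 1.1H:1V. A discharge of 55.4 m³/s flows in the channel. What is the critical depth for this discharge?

At critical depth, Q² T / (g A³) = 1, i.e. A³/T = Q²/g = 55.4²/9.81 = 312.9.
Try y = 2.17 m: A³/T = 504.7 — too large.
Try y = 1.89 m: A³/T = 315.1 — matches.

y_c = 1.89 m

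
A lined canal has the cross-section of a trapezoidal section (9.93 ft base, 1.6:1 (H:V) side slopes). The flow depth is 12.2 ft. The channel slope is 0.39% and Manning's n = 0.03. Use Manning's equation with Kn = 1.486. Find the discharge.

With bottom width b = 9.93 ft and side slope z = 1.6: A = (b + zy)y = (9.93 + 1.6×12.2)×12.2 = 359.3 ft²; P = b + 2y√(1+z²) = 9.93 + 2×12.2×1.887 = 55.97 ft.
Hydraulic radius R = A/P = 359.3/55.97 = 6.42 ft.
Manning's equation: Q = (1.486/n) A R^(2/3) S^(1/2) = (1.486/0.03) × 359.3 × 6.42^(2/3) × 0.0039^(1/2) = 3840 ft³/s.

Q = 3840 ft³/s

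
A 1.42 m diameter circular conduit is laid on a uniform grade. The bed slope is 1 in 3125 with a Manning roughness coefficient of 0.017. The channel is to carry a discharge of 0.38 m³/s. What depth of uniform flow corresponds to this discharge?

y_n = 0.672 m

Manning's equation rearranged: A R^(2/3) = nQ / (1·√S) = 0.017 × 0.38 / (√0.00032) = 0.3611.
Trying y = 0.52 m: A R^(2/3) = 0.2273 — low.
Trying y = 0.803 m: A R^(2/3) = 0.4863 — high.
Trying y = 0.672 m: A R^(2/3) = 0.3612 — matches.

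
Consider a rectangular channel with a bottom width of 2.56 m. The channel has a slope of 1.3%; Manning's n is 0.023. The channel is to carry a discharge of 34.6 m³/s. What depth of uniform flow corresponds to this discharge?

y_n = 2.94 m

Manning's equation rearranged: A R^(2/3) = nQ / (1·√S) = 0.023 × 34.6 / (√0.013) = 6.98.
Try y = 3.46 m: A R^(2/3) = 8.466 — over.
Try y = 2.31 m: A R^(2/3) = 5.196 — short.
Try y = 2.94 m: A R^(2/3) = 6.973 — ≈ 6.98.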